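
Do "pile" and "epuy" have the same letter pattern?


Pattern of "pile": [0, 1, 2, 3]
Pattern of "epuy": [0, 1, 2, 3]
Patterns match
Same pattern = Yes


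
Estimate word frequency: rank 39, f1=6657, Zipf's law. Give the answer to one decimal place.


Zipf's law: f(r) = f(1) / r
f(1) = 6657
f(39) = 6657 / 39
= 170.7 occurrences


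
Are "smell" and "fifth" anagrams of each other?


Word 1: "smell" → sorted: ellms
Word 2: "fifth" → sorted: ffhit
Same letters? ellms != ffhit
Anagram = No


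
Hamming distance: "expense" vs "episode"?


Comparing character by character (same length = 7):
  Pos 0: 'e' vs 'e' =
  Pos 1: 'x' vs 'p' !=
  Pos 2: 'p' vs 'i' !=
  Pos 3: 'e' vs 's' !=
  Pos 4: 'n' vs 'o' !=
  Pos 5: 's' vs 'd' !=
  Pos 6: 'e' vs 'e' =
Hamming distance = 5


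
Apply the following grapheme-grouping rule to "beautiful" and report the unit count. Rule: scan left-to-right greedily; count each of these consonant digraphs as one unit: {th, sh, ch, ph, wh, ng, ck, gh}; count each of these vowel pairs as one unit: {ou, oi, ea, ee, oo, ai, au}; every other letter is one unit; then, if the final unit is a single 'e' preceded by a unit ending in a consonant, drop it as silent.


Word: "beautiful" (9 letters)
Left-to-right scan:
  [1] 'b' (letter)
  [2] 'ea' (vowel-pair)
  [3] 'u' (letter)
  [4] 't' (letter)
  [5] 'i' (letter)
  [6] 'f' (letter)
  [7] 'u' (letter)
  [8] 'l' (letter)
Units from scan: 8
Sound units = 8 units


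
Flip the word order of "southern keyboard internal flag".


Original: "southern keyboard internal flag"
Words (1..n): southern | keyboard | internal | flag
Reversed (n..1): flag | internal | keyboard | southern
Result = "flag internal keyboard southern"


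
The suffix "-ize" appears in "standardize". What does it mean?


Suffix: -ize
Example: standardize = standard + -ize
Meaning = to make


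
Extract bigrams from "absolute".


Word: "absolute" (length 8)
Number of bigrams = 8 - 2 + 1 = 7
  Position 0: "ab"
  Position 1: "bs"
  Position 2: "so"
  Position 3: "ol"
  Position 4: "lu"
  Position 5: "ut"
  Position 6: "te"
Bigrams = "ab", "bs", "so", "ol", "lu", "ut", "te"


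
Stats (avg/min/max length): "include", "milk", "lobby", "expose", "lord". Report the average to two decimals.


Lengths: "include"=7, "milk"=4, "lobby"=5, "expose"=6, "lord"=4
Sum = 26, Count = 5
Average = 26/5 = 5.20
= avg=5.20, min=4, max=7


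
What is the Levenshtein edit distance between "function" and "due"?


Word 1: "function" (length 8)
Word 2: "due" (length 3)
One optimal edit sequence (insert/delete/substitute each cost 1):
  1. substitute 'f' -> 'd'  (+1)
  2. keep 'u'
  3. delete 'n'  (+1)
  4. delete 'c'  (+1)
  5. delete 't'  (+1)
  6. delete 'i'  (+1)
  7. delete 'o'  (+1)
  8. substitute 'n' -> 'e'  (+1)
Total edit operations: 7
Edit distance = 7


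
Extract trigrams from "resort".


Word: "resort" (length 6)
Number of trigrams = 6 - 3 + 1 = 4
  Position 0: "res"
  Position 1: "eso"
  Position 2: "sor"
  Position 3: "ort"
Trigrams = "res", "eso", "sor", "ort"


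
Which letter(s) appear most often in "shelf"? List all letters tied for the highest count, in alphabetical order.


Word: "shelf"
Letter counts:
  'e': 1
  'f': 1
  'h': 1
  'l': 1
  's': 1
Maximum count = 1
Most frequent = 'e', 'f', 'h', 'l', 's' (1 time each)


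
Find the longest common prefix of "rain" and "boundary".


Word 1: "rain"
Word 2: "boundary"
Comparing from start:
  Pos 0: 'r' != 'b' (stop)
LCP = "" (length 0)


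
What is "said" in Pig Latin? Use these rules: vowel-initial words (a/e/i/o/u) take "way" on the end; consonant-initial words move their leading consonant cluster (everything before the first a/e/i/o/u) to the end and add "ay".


Word: "said"
Starts with consonant(s) → move to end, add 'ay'
Consonant cluster: "s"
Pig Latin = "aidsay"


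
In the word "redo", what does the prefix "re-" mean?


Prefix: re-
Example: redo (re- + do)
Meaning = again


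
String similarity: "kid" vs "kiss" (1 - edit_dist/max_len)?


Word 1: "kid" (length 3)
Word 2: "kiss" (length 4)
One optimal edit sequence:
  1. keep 'k'
  2. keep 'i'
  3. insert 's'  (+1)
  4. substitute 'd' -> 's'  (+1)
Edit distance = 2
Max length = max(3, 4) = 4
Similarity = 1 - 2/4
= 0.5000


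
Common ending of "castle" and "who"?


Word 1: "castle"
Word 2: "who"
Comparing from end:
  Pos -1: 'e' != 'o' (stop)
LCS = "" (length 0)


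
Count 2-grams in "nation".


Word: "nation" (length 6)
Number of 2-grams = length - 2 + 1 = 6 - 2 + 1
= 5


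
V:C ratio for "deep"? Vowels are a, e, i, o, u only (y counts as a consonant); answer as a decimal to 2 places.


Word: "deep"
Vowels (a,e,i,o,u): 2
Consonants: 2
Ratio = 2/2
= 1.00


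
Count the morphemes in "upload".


Word: "upload"
Morphemes: up- | load
Each morpheme carries meaning
= 2 morphemes


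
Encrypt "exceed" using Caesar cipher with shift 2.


Word: "exceed"
Shift: 2
Each letter → (letter + shift) mod 26:
  'e' (4) + 2 = 6 → 'g'
  'x' (23) + 2 = 25 → 'z'
  'c' (2) + 2 = 4 → 'e'
  'e' (4) + 2 = 6 → 'g'
  'e' (4) + 2 = 6 → 'g'
  'd' (3) + 2 = 5 → 'f'
Result = "gzeggf"


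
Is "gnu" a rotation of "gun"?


Word: "gun", Candidate: "gnu"
Method: check if candidate is substring of word+word
"gungun" contains "gnu"? No
Is rotation = No


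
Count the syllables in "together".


Word: "together"
Syllable breakdown: to / geth / er
Counting: 3 parts
= 3 syllables


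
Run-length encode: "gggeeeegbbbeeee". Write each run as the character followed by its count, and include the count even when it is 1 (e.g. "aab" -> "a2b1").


String: "gggeeeegbbbeeee"
Scanning for consecutive runs:
  'g' x 3
  'e' x 4
  'g' x 1
  'b' x 3
  'e' x 4
RLE = "g3e4g1b3e4"


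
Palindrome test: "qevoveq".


Word: "qevoveq"
Reversed: "qevoveq"
Forward == Backward? qevoveq == qevoveq
Palindrome = Yes


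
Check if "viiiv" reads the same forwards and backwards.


Word: "viiiv"
Reversed: "viiiv"
Forward == Backward? viiiv == viiiv
Palindrome = Yes


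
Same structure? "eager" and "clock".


Pattern of "eager": [0, 1, 2, 0, 3]
Pattern of "clock": [0, 1, 2, 0, 3]
Patterns match
Same pattern = Yes


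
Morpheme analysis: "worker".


Word: "worker"
Morphemes: work / -er
Each morpheme carries meaning
= 2 morphemes


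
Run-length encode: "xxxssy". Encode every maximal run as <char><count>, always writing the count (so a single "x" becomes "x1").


String: "xxxssy"
Scanning for consecutive runs:
  'x' x 3
  's' x 2
  'y' x 1
RLE = "x3s2y1"


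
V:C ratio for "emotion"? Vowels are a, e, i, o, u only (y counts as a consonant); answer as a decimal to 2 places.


Word: "emotion"
Vowels (a,e,i,o,u): 4
Consonants: 3
Ratio = 4/3
= 1.33


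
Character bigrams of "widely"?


Word: "widely" (length 6)
Number of bigrams = 6 - 2 + 1 = 5
  Position 0: "wi"
  Position 1: "id"
  Position 2: "de"
  Position 3: "el"
  Position 4: "ly"
Bigrams = "wi", "id", "de", "el", "ly"


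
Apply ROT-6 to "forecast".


Word: "forecast"
Shift: 6
Each letter → (letter + shift) mod 26:
  'f' (5) + 6 = 11 → 'l'
  'o' (14) + 6 = 20 → 'u'
  'r' (17) + 6 = 23 → 'x'
  'e' (4) + 6 = 10 → 'k'
  'c' (2) + 6 = 8 → 'i'
  'a' (0) + 6 = 6 → 'g'
  's' (18) + 6 = 24 → 'y'
  't' (19) + 6 = 25 → 'z'
Result = "luxkigyz"


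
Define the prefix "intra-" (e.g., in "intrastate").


Prefix: intra-
As in: intrastate -> intra- + state
Meaning = within


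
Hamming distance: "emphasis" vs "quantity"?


Comparing character by character (same length = 8):
  Pos 0: 'e' vs 'q' !=
  Pos 1: 'm' vs 'u' !=
  Pos 2: 'p' vs 'a' !=
  Pos 3: 'h' vs 'n' !=
  Pos 4: 'a' vs 't' !=
  Pos 5: 's' vs 'i' !=
  Pos 6: 'i' vs 't' !=
  Pos 7: 's' vs 'y' !=
Hamming distance = 8


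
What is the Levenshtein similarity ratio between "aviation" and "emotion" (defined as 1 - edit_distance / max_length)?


Word 1: "aviation" (length 8)
Word 2: "emotion" (length 7)
One optimal edit sequence:
  1. delete 'a'  (+1)
  2. substitute 'v' -> 'e'  (+1)
  3. substitute 'i' -> 'm'  (+1)
  4. substitute 'a' -> 'o'  (+1)
  5. keep 't'
  6. keep 'i'
  7. keep 'o'
  8. keep 'n'
Edit distance = 4
Max length = max(8, 7) = 8
Similarity = 1 - 4/8
= 0.5000


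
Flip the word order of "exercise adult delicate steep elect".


Original: "exercise adult delicate steep elect"
Words (1..n): exercise | adult | delicate | steep | elect
Reversed (n..1): elect | steep | delicate | adult | exercise
Result = "elect steep delicate adult exercise"


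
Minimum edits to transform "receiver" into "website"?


Word 1: "receiver" (length 8)
Word 2: "website" (length 7)
One optimal edit sequence (insert/delete/substitute each cost 1):
  1. substitute 'r' -> 'w'  (+1)
  2. keep 'e'
  3. substitute 'c' -> 'b'  (+1)
  4. substitute 'e' -> 's'  (+1)
  5. keep 'i'
  6. substitute 'v' -> 't'  (+1)
  7. keep 'e'
  8. delete 'r'  (+1)
Total edit operations: 5
Edit distance = 5


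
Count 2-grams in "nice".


Word: "nice" (length 4)
Number of 2-grams = length - 2 + 1 = 4 - 2 + 1
= 3


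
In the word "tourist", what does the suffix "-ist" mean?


Suffix: -ist
Example: tourist = tour + -ist
Meaning = one who practices


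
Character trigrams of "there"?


Word: "there" (length 5)
Number of trigrams = 5 - 3 + 1 = 3
  Position 0: "the"
  Position 1: "her"
  Position 2: "ere"
Trigrams = "the", "her", "ere"


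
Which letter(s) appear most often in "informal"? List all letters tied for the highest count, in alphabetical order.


Word: "informal"
Letter counts:
  'a': 1
  'f': 1
  'i': 1
  'l': 1
  'm': 1
  'n': 1
  'o': 1
  'r': 1
Maximum count = 1
Most frequent = 'a', 'f', 'i', 'l', 'm', 'n', 'o', 'r' (1 time each)


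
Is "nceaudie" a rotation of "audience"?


Word: "audience", Candidate: "nceaudie"
Method: check if candidate is substring of word+word
"audienceaudience" contains "nceaudie"? Yes
Is rotation = Yes


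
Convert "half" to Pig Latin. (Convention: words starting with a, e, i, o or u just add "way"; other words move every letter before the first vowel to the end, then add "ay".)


Word: "half"
Starts with consonant(s) → move to end, add 'ay'
Consonant cluster: "h"
Pig Latin = "alfhay"


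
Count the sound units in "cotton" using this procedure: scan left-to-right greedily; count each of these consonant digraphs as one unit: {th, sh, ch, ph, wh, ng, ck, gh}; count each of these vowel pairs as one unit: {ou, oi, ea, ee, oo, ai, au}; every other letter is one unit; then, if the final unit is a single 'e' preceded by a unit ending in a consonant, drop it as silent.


Word: "cotton" (6 letters)
Left-to-right scan:
  1. 'c' (letter)
  2. 'o' (letter)
  3. 't' (letter)
  4. 't' (letter)
  5. 'o' (letter)
  6. 'n' (letter)
Units from scan: 6
Sound units = 6 units


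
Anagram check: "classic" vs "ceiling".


Word 1: "classic" → sorted: accilss
Word 2: "ceiling" → sorted: cegiiln
Same letters? accilss != cegiiln
Anagram = No


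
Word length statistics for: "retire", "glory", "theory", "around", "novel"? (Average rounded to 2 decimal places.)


Lengths: "retire"=6, "glory"=5, "theory"=6, "around"=6, "novel"=5
Sum = 28, Count = 5
Average = 28/5 = 5.60
= avg=5.60, min=5, max=6


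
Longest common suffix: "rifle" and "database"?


Word 1: "rifle"
Word 2: "database"
Comparing from end:
  Pos -1: 'e' == 'e'
  Pos -2: 'l' != 's' (stop)
LCS = "e" (length 1)


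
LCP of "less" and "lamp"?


Word 1: "less"
Word 2: "lamp"
Comparing from start:
  Pos 0: 'l' == 'l'
  Pos 1: 'e' != 'a' (stop)
LCP = "l" (length 1)


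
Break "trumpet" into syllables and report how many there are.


Word: "trumpet"
Syllable breakdown: trum / pet
Counting: 2 parts
= 2 syllables


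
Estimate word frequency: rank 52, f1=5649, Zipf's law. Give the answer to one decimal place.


Zipf's law: f(r) = f(1) / r
f(1) = 5649
f(52) = 5649 / 52
= 108.6 occurrences


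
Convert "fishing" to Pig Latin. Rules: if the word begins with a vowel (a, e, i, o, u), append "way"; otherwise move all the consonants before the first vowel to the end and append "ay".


Word: "fishing"
Starts with consonant(s) → move to end, add 'ay'
Consonant cluster: "f"
Pig Latin = "ishingfay"


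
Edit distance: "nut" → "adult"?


Word 1: "nut" (length 3)
Word 2: "adult" (length 5)
One optimal edit sequence (insert/delete/substitute each cost 1):
  1. insert 'a'  (+1)
  2. substitute 'n' -> 'd'  (+1)
  3. keep 'u'
  4. insert 'l'  (+1)
  5. keep 't'
Total edit operations: 3
Edit distance = 3


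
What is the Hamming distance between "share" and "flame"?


Comparing character by character (same length = 5):
  Pos 0: 's' vs 'f' !=
  Pos 1: 'h' vs 'l' !=
  Pos 2: 'a' vs 'a' =
  Pos 3: 'r' vs 'm' !=
  Pos 4: 'e' vs 'e' =
Hamming distance = 3


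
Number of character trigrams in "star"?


Word: "star" (length 4)
Number of 3-grams = length - 3 + 1 = 4 - 3 + 1
= 2


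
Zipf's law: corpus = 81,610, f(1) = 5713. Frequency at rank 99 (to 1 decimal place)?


Zipf's law: f(r) = f(1) / r
f(1) = 5713
f(99) = 5713 / 99
= 57.7 occurrences


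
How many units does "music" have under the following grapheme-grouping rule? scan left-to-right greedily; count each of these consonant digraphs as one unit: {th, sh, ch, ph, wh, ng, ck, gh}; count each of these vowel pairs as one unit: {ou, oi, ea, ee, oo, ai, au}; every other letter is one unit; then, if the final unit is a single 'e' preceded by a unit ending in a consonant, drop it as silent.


Word: "music" (5 letters)
Left-to-right scan:
  [1] 'm' (letter)
  [2] 'u' (letter)
  [3] 's' (letter)
  [4] 'i' (letter)
  [5] 'c' (letter)
Units from scan: 5
Sound units = 5 units


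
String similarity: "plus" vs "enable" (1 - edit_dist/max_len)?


Word 1: "plus" (length 4)
Word 2: "enable" (length 6)
One optimal edit sequence:
  1. insert 'e'  (+1)
  2. insert 'n'  (+1)
  3. substitute 'p' -> 'a'  (+1)
  4. substitute 'l' -> 'b'  (+1)
  5. substitute 'u' -> 'l'  (+1)
  6. substitute 's' -> 'e'  (+1)
Edit distance = 6
Max length = max(4, 6) = 6
Similarity = 1 - 6/6
= 0.0000


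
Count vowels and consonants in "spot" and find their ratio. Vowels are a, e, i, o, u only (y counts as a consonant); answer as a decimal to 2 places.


Word: "spot"
Vowels (a,e,i,o,u): 1
Consonants: 3
Ratio = 1/3
= 0.33


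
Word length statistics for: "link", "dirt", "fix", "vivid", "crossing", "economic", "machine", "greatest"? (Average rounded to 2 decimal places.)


Lengths: "link"=4, "dirt"=4, "fix"=3, "vivid"=5, "crossing"=8, "economic"=8, "machine"=7, "greatest"=8
Sum = 47, Count = 8
Average = 47/8 = 5.88
= avg=5.88, min=3, max=8


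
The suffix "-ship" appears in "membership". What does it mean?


Suffix: -ship
Example: membership = member + -ship
Meaning = state / position


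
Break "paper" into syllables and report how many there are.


Word: "paper"
Syllable breakdown: pa · per
Counting: 2 parts
= 2 syllables


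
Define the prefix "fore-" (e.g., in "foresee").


Prefix: fore-
Example: foresee = fore- + see
Meaning = before


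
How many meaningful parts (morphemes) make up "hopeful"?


Word: "hopeful"
Morphemes: hope / -ful
Each morpheme carries meaning
= 2 morphemes


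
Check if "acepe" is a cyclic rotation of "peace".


Word: "peace", Candidate: "acepe"
Method: check if candidate is substring of word+word
"peacepeace" contains "acepe"? Yes
Is rotation = Yes


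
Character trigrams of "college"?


Word: "college" (length 7)
Number of trigrams = 7 - 3 + 1 = 5
  Position 0: "col"
  Position 1: "oll"
  Position 2: "lle"
  Position 3: "leg"
  Position 4: "ege"
Trigrams = "col", "oll", "lle", "leg", "ege"


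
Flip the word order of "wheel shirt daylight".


Original: "wheel shirt daylight"
Words (1..n): wheel | shirt | daylight
Reversed (n..1): daylight | shirt | wheel
Result = "daylight shirt wheel"


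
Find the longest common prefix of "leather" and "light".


Word 1: "leather"
Word 2: "light"
Comparing from start:
  Pos 0: 'l' == 'l'
  Pos 1: 'e' != 'i' (stop)
LCP = "l" (length 1)


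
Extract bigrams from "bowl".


Word: "bowl" (length 4)
Number of bigrams = 4 - 2 + 1 = 3
  Position 0: "bo"
  Position 1: "ow"
  Position 2: "wl"
Bigrams = "bo", "ow", "wl"


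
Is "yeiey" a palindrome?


Word: "yeiey"
Reversed: "yeiey"
Forward == Backward? yeiey == yeiey
Palindrome = Yes


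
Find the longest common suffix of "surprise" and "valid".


Word 1: "surprise"
Word 2: "valid"
Comparing from end:
  Pos -1: 'e' != 'd' (stop)
LCS = "" (length 0)


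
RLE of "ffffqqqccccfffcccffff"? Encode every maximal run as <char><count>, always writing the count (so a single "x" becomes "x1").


String: "ffffqqqccccfffcccffff"
Scanning for consecutive runs:
  'f' x 4
  'q' x 3
  'c' x 4
  'f' x 3
  'c' x 3
  'f' x 4
RLE = "f4q3c4f3c3f4"


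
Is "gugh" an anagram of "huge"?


Word 1: "huge" → sorted: eghu
Word 2: "gugh" → sorted: gghu
Same letters? eghu != gghu
Anagram = No


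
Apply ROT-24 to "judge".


Word: "judge"
Shift: 24
Each letter → (letter + shift) mod 26:
  'j' (9) + 24 = 7 → 'h'
  'u' (20) + 24 = 18 → 's'
  'd' (3) + 24 = 1 → 'b'
  'g' (6) + 24 = 4 → 'e'
  'e' (4) + 24 = 2 → 'c'
Result = "hsbec"


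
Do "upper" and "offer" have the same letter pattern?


Pattern of "upper": [0, 1, 1, 2, 3]
Pattern of "offer": [0, 1, 1, 2, 3]
Patterns match
Same pattern = Yes


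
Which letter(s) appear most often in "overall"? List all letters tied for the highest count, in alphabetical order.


Word: "overall"
Letter counts:
  'a': 1
  'e': 1
  'l': 2
  'o': 1
  'r': 1
  'v': 1
Maximum count = 2
Most frequent = 'l' (2 times each)


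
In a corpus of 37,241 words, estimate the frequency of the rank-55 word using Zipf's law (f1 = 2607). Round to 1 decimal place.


Zipf's law: f(r) = f(1) / r
f(1) = 2607
f(55) = 2607 / 55
= 47.4 occurrences


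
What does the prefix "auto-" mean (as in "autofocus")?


Prefix: auto-
Example: autofocus = auto- + focus
Meaning = self


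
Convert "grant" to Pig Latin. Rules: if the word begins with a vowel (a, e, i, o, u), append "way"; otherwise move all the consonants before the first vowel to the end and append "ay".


Word: "grant"
Starts with consonant(s) → move to end, add 'ay'
Consonant cluster: "gr"
Pig Latin = "antgray"


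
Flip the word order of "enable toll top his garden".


Original: "enable toll top his garden"
Words (1..n): enable | toll | top | his | garden
Reversed (n..1): garden | his | top | toll | enable
Result = "garden his top toll enable"


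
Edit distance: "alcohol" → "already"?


Word 1: "alcohol" (length 7)
Word 2: "already" (length 7)
One optimal edit sequence (insert/delete/substitute each cost 1):
  1. keep 'a'
  2. keep 'l'
  3. substitute 'c' -> 'r'  (+1)
  4. substitute 'o' -> 'e'  (+1)
  5. substitute 'h' -> 'a'  (+1)
  6. substitute 'o' -> 'd'  (+1)
  7. substitute 'l' -> 'y'  (+1)
Total edit operations: 5
Edit distance = 5


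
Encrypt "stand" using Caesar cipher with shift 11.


Word: "stand"
Shift: 11
Each letter → (letter + shift) mod 26:
  's' (18) + 11 = 3 → 'd'
  't' (19) + 11 = 4 → 'e'
  'a' (0) + 11 = 11 → 'l'
  'n' (13) + 11 = 24 → 'y'
  'd' (3) + 11 = 14 → 'o'
Result = "delyo"


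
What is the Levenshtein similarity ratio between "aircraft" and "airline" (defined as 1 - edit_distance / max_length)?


Word 1: "aircraft" (length 8)
Word 2: "airline" (length 7)
One optimal edit sequence:
  1. keep 'a'
  2. keep 'i'
  3. keep 'r'
  4. delete 'c'  (+1)
  5. substitute 'r' -> 'l'  (+1)
  6. substitute 'a' -> 'i'  (+1)
  7. substitute 'f' -> 'n'  (+1)
  8. substitute 't' -> 'e'  (+1)
Edit distance = 5
Max length = max(8, 7) = 8
Similarity = 1 - 5/8
= 0.3750


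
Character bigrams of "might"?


Word: "might" (length 5)
Number of bigrams = 5 - 2 + 1 = 4
  Position 0: "mi"
  Position 1: "ig"
  Position 2: "gh"
  Position 3: "ht"
Bigrams = "mi", "ig", "gh", "ht"


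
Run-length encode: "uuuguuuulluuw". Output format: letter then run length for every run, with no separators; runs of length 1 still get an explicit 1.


String: "uuuguuuulluuw"
Scanning for consecutive runs:
  'u' x 3
  'g' x 1
  'u' x 4
  'l' x 2
  'u' x 2
  'w' x 1
RLE = "u3g1u4l2u2w1"


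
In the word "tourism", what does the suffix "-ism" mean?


Suffix: -ism
Example: tourism (tour + -ism)
Meaning = belief / practice


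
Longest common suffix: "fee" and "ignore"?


Word 1: "fee"
Word 2: "ignore"
Comparing from end:
  Pos -1: 'e' == 'e'
  Pos -2: 'e' != 'r' (stop)
LCS = "e" (length 1)


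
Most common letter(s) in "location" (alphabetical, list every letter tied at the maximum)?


Word: "location"
Letter counts:
  'a': 1
  'c': 1
  'i': 1
  'l': 1
  'n': 1
  'o': 2
  't': 1
Maximum count = 2
Most frequent = 'o' (2 times each)


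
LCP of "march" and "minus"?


Word 1: "march"
Word 2: "minus"
Comparing from start:
  Pos 0: 'm' == 'm'
  Pos 1: 'a' != 'i' (stop)
LCP = "m" (length 1)


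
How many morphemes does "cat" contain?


Word: "cat"
Morphemes: cat
Each morpheme carries meaning
= 1 morpheme


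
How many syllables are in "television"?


Word: "television"
Syllable breakdown: tel-e-vi-sion
Counting: 4 parts
= 4 syllables


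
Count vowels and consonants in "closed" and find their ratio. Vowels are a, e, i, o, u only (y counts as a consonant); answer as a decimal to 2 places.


Word: "closed"
Vowels (a,e,i,o,u): 2
Consonants: 4
Ratio = 2/4
= 0.50


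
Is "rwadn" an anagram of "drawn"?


Word 1: "drawn" → sorted: adnrw
Word 2: "rwadn" → sorted: adnrw
Same letters? adnrw == adnrw
Anagram = Yes


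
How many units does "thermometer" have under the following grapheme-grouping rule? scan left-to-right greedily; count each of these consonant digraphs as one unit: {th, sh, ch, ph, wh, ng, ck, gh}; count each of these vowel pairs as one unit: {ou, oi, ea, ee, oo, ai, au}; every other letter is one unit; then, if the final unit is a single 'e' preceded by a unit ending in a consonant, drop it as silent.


Word: "thermometer" (11 letters)
Left-to-right scan:
  1. 'th' (digraph)
  2. 'e' (letter)
  3. 'r' (letter)
  4. 'm' (letter)
  5. 'o' (letter)
  6. 'm' (letter)
  7. 'e' (letter)
  8. 't' (letter)
  9. 'e' (letter)
  10. 'r' (letter)
Units from scan: 10
Sound units = 10 units


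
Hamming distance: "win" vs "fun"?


Comparing character by character (same length = 3):
  Pos 0: 'w' vs 'f' !=
  Pos 1: 'i' vs 'u' !=
  Pos 2: 'n' vs 'n' =
Hamming distance = 2


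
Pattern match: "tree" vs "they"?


Pattern of "tree": [0, 1, 2, 2]
Pattern of "they": [0, 1, 2, 3]
Patterns do not match
Same pattern = No


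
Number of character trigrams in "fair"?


Word: "fair" (length 4)
Number of 3-grams = length - 3 + 1 = 4 - 3 + 1
= 2


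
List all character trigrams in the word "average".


Word: "average" (length 7)
Number of trigrams = 7 - 3 + 1 = 5
  Position 0: "ave"
  Position 1: "ver"
  Position 2: "era"
  Position 3: "rag"
  Position 4: "age"
Trigrams = "ave", "ver", "era", "rag", "age"


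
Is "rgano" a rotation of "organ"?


Word: "organ", Candidate: "rgano"
Method: check if candidate is substring of word+word
"organorgan" contains "rgano"? Yes
Is rotation = Yes


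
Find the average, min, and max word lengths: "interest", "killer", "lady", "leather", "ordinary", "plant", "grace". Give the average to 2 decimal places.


Lengths: "interest"=8, "killer"=6, "lady"=4, "leather"=7, "ordinary"=8, "plant"=5, "grace"=5
Sum = 43, Count = 7
Average = 43/7 = 6.14
= avg=6.14, min=4, max=8


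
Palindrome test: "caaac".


Word: "caaac"
Reversed: "caaac"
Forward == Backward? caaac == caaac
Palindrome = Yes


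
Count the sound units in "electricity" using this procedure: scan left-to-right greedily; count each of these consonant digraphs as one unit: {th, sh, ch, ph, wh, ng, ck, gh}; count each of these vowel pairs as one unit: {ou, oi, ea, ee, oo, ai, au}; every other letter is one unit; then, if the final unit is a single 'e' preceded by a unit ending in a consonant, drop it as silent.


Word: "electricity" (11 letters)
Left-to-right scan:
  [1] 'e' (letter)
  [2] 'l' (letter)
  [3] 'e' (letter)
  [4] 'c' (letter)
  [5] 't' (letter)
  [6] 'r' (letter)
  [7] 'i' (letter)
  [8] 'c' (letter)
  [9] 'i' (letter)
  [10] 't' (letter)
  [11] 'y' (letter)
Units from scan: 11
Sound units = 11 units


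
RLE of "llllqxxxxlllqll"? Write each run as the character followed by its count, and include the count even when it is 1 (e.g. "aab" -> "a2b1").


String: "llllqxxxxlllqll"
Scanning for consecutive runs:
  'l' x 4
  'q' x 1
  'x' x 4
  'l' x 3
  'q' x 1
  'l' x 2
RLE = "l4q1x4l3q1l2"


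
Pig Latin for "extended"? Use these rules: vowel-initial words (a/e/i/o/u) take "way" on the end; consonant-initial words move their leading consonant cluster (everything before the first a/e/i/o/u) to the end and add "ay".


Word: "extended"
Starts with vowel → add 'way'
Pig Latin = "extendedway"


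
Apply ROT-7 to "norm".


Word: "norm"
Shift: 7
Each letter → (letter + shift) mod 26:
  'n' (13) + 7 = 20 → 'u'
  'o' (14) + 7 = 21 → 'v'
  'r' (17) + 7 = 24 → 'y'
  'm' (12) + 7 = 19 → 't'
Result = "uvyt"


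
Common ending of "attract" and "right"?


Word 1: "attract"
Word 2: "right"
Comparing from end:
  Pos -1: 't' == 't'
  Pos -2: 'c' != 'h' (stop)
LCS = "t" (length 1)


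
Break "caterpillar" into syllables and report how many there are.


Word: "caterpillar"
Syllable breakdown: cat · er · pil · lar
Counting: 4 parts
= 4 syllables


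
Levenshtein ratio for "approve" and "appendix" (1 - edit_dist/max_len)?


Word 1: "approve" (length 7)
Word 2: "appendix" (length 8)
One optimal edit sequence:
  1. keep 'a'
  2. keep 'p'
  3. keep 'p'
  4. insert 'e'  (+1)
  5. substitute 'r' -> 'n'  (+1)
  6. substitute 'o' -> 'd'  (+1)
  7. substitute 'v' -> 'i'  (+1)
  8. substitute 'e' -> 'x'  (+1)
Edit distance = 5
Max length = max(7, 8) = 8
Similarity = 1 - 5/8
= 0.3750


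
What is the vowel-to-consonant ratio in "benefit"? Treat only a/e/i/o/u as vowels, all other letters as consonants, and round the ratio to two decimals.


Word: "benefit"
Vowels (a,e,i,o,u): 3
Consonants: 4
Ratio = 3/4
= 0.75


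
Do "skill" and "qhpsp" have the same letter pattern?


Pattern of "skill": [0, 1, 2, 3, 3]
Pattern of "qhpsp": [0, 1, 2, 3, 2]
Patterns do not match
Same pattern = No


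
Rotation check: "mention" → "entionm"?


Word: "mention", Candidate: "entionm"
Method: check if candidate is substring of word+word
"mentionmention" contains "entionm"? Yes
Is rotation = Yes


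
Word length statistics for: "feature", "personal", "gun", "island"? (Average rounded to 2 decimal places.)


Lengths: "feature"=7, "personal"=8, "gun"=3, "island"=6
Sum = 24, Count = 4
Average = 24/4 = 6.00
= avg=6.00, min=3, max=8


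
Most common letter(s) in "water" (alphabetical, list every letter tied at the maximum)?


Word: "water"
Letter counts:
  'a': 1
  'e': 1
  'r': 1
  't': 1
  'w': 1
Maximum count = 1
Most frequent = 'a', 'e', 'r', 't', 'w' (1 time each)


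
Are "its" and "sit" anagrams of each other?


Word 1: "its" → sorted: ist
Word 2: "sit" → sorted: ist
Same letters? ist == ist
Anagram = Yes


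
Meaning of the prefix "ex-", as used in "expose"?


Prefix: ex-
Example: expose (ex- + pose)
Meaning = out / former


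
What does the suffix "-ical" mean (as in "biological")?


Suffix: -ical
As in: biological -> biology + -ical, with a spelling change
Meaning = relating to


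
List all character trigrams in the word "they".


Word: "they" (length 4)
Number of trigrams = 4 - 3 + 1 = 2
  Position 0: "the"
  Position 1: "hey"
Trigrams = "the", "hey"


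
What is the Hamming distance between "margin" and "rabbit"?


Comparing character by character (same length = 6):
  Pos 0: 'm' vs 'r' !=
  Pos 1: 'a' vs 'a' =
  Pos 2: 'r' vs 'b' !=
  Pos 3: 'g' vs 'b' !=
  Pos 4: 'i' vs 'i' =
  Pos 5: 'n' vs 't' !=
Hamming distance = 4


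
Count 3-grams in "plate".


Word: "plate" (length 5)
Number of 3-grams = length - 3 + 1 = 5 - 3 + 1
= 3


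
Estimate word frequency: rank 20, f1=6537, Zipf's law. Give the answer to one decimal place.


Zipf's law: f(r) = f(1) / r
f(1) = 6537
f(20) = 6537 / 20
= 326.9 occurrences


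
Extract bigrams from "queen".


Word: "queen" (length 5)
Number of bigrams = 5 - 2 + 1 = 4
  Position 0: "qu"
  Position 1: "ue"
  Position 2: "ee"
  Position 3: "en"
Bigrams = "qu", "ue", "ee", "en"


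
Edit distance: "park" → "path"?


Word 1: "park" (length 4)
Word 2: "path" (length 4)
One optimal edit sequence (insert/delete/substitute each cost 1):
  1. keep 'p'
  2. keep 'a'
  3. substitute 'r' -> 't'  (+1)
  4. substitute 'k' -> 'h'  (+1)
Total edit operations: 2
Edit distance = 2


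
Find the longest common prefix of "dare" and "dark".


Word 1: "dare"
Word 2: "dark"
Comparing from start:
  Pos 0: 'd' == 'd'
  Pos 1: 'a' == 'a'
  Pos 2: 'r' == 'r'
  Pos 3: 'e' != 'k' (stop)
LCP = "dar" (length 3)


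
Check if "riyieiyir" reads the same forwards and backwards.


Word: "riyieiyir"
Reversed: "riyieiyir"
Forward == Backward? riyieiyir == riyieiyir
Palindrome = Yes


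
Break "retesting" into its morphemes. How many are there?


Word: "retesting"
Morphemes: re- + test + -ing
Each morpheme carries meaning
= 3 morphemes


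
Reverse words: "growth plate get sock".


Original: "growth plate get sock"
Words (1..n): growth | plate | get | sock
Reversed (n..1): sock | get | plate | growth
Result = "sock get plate growth"


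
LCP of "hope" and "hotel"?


Word 1: "hope"
Word 2: "hotel"
Comparing from start:
  Pos 0: 'h' == 'h'
  Pos 1: 'o' == 'o'
  Pos 2: 'p' != 't' (stop)
LCP = "ho" (length 2)


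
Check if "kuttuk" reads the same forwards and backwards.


Word: "kuttuk"
Reversed: "kuttuk"
Forward == Backward? kuttuk == kuttuk
Palindrome = Yes


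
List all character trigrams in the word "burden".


Word: "burden" (length 6)
Number of trigrams = 6 - 3 + 1 = 4
  Position 0: "bur"
  Position 1: "urd"
  Position 2: "rde"
  Position 3: "den"
Trigrams = "bur", "urd", "rde", "den"


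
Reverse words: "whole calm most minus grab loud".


Original: "whole calm most minus grab loud"
Words (1..n): whole | calm | most | minus | grab | loud
Reversed (n..1): loud | grab | minus | most | calm | whole
Result = "loud grab minus most calm whole"


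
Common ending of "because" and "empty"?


Word 1: "because"
Word 2: "empty"
Comparing from end:
  Pos -1: 'e' != 'y' (stop)
LCS = "" (length 0)


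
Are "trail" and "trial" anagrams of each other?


Word 1: "trail" → sorted: ailrt
Word 2: "trial" → sorted: ailrt
Same letters? ailrt == ailrt
Anagram = Yes


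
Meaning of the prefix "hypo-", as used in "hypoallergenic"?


Prefix: hypo-
Example: hypoallergenic (hypo- + allergenic)
Meaning = under / below normal


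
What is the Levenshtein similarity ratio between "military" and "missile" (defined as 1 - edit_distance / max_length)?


Word 1: "military" (length 8)
Word 2: "missile" (length 7)
One optimal edit sequence:
  1. keep 'm'
  2. keep 'i'
  3. delete 'l'  (+1)
  4. substitute 'i' -> 's'  (+1)
  5. substitute 't' -> 's'  (+1)
  6. substitute 'a' -> 'i'  (+1)
  7. substitute 'r' -> 'l'  (+1)
  8. substitute 'y' -> 'e'  (+1)
Edit distance = 6
Max length = max(8, 7) = 8
Similarity = 1 - 6/8
= 0.2500


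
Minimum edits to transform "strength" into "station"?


Word 1: "strength" (length 8)
Word 2: "station" (length 7)
One optimal edit sequence (insert/delete/substitute each cost 1):
  1. keep 's'
  2. keep 't'
  3. delete 'r'  (+1)
  4. substitute 'e' -> 'a'  (+1)
  5. substitute 'n' -> 't'  (+1)
  6. substitute 'g' -> 'i'  (+1)
  7. substitute 't' -> 'o'  (+1)
  8. substitute 'h' -> 'n'  (+1)
Total edit operations: 6
Edit distance = 6


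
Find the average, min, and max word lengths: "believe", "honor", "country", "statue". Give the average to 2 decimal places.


Lengths: "believe"=7, "honor"=5, "country"=7, "statue"=6
Sum = 25, Count = 4
Average = 25/4 = 6.25
= avg=6.25, min=5, max=7


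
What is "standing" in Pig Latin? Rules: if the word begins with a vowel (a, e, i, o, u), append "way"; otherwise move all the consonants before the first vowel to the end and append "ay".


Word: "standing"
Starts with consonant(s) → move to end, add 'ay'
Consonant cluster: "st"
Pig Latin = "andingstay"


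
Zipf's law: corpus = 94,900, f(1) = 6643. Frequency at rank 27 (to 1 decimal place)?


Zipf's law: f(r) = f(1) / r
f(1) = 6643
f(27) = 6643 / 27
= 246.0 occurrences


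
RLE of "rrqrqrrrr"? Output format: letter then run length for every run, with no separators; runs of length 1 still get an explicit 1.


String: "rrqrqrrrr"
Scanning for consecutive runs:
  'r' x 2
  'q' x 1
  'r' x 1
  'q' x 1
  'r' x 4
RLE = "r2q1r1q1r4"


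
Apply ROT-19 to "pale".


Word: "pale"
Shift: 19
Each letter → (letter + shift) mod 26:
  'p' (15) + 19 = 8 → 'i'
  'a' (0) + 19 = 19 → 't'
  'l' (11) + 19 = 4 → 'e'
  'e' (4) + 19 = 23 → 'x'
Result = "itex"


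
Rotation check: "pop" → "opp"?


Word: "pop", Candidate: "opp"
Method: check if candidate is substring of word+word
"poppop" contains "opp"? Yes
Is rotation = Yes


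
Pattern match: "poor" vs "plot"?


Pattern of "poor": [0, 1, 1, 2]
Pattern of "plot": [0, 1, 2, 3]
Patterns do not match
Same pattern = No


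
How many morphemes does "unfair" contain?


Word: "unfair"
Morphemes: un- | fair
Each morpheme carries meaning
= 2 morphemes


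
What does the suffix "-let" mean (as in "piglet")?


Suffix: -let
Example: piglet (pig + -let)
Meaning = small


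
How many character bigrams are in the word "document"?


Word: "document" (length 8)
Number of 2-grams = length - 2 + 1 = 8 - 2 + 1
= 7


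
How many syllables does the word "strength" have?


Word: "strength"
Syllable breakdown: strength
Counting: 1 part
= 1 syllable


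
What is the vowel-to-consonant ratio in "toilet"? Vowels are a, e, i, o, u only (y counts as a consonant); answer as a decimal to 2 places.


Word: "toilet"
Vowels (a,e,i,o,u): 3
Consonants: 3
Ratio = 3/3
= 1.00


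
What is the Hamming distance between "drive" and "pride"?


Comparing character by character (same length = 5):
  Pos 0: 'd' vs 'p' !=
  Pos 1: 'r' vs 'r' =
  Pos 2: 'i' vs 'i' =
  Pos 3: 'v' vs 'd' !=
  Pos 4: 'e' vs 'e' =
Hamming distance = 2


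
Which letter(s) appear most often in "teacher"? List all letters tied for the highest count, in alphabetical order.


Word: "teacher"
Letter counts:
  'a': 1
  'c': 1
  'e': 2
  'h': 1
  'r': 1
  't': 1
Maximum count = 2
Most frequent = 'e' (2 times each)


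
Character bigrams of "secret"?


Word: "secret" (length 6)
Number of bigrams = 6 - 2 + 1 = 5
  Position 0: "se"
  Position 1: "ec"
  Position 2: "cr"
  Position 3: "re"
  Position 4: "et"
Bigrams = "se", "ec", "cr", "re", "et"


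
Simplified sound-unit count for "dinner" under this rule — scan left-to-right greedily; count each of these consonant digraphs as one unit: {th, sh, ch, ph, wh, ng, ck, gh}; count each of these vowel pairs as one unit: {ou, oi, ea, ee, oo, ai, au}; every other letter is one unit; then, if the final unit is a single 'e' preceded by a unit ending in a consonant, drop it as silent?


Word: "dinner" (6 letters)
Left-to-right scan:
  (1) 'd' (letter)
  (2) 'i' (letter)
  (3) 'n' (letter)
  (4) 'n' (letter)
  (5) 'e' (letter)
  (6) 'r' (letter)
Units from scan: 6
Sound units = 6 units


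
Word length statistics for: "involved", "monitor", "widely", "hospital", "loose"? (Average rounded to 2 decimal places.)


Lengths: "involved"=8, "monitor"=7, "widely"=6, "hospital"=8, "loose"=5
Sum = 34, Count = 5
Average = 34/5 = 6.80
= avg=6.80, min=5, max=8


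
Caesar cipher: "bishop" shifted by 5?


Word: "bishop"
Shift: 5
Each letter → (letter + shift) mod 26:
  'b' (1) + 5 = 6 → 'g'
  'i' (8) + 5 = 13 → 'n'
  's' (18) + 5 = 23 → 'x'
  'h' (7) + 5 = 12 → 'm'
  'o' (14) + 5 = 19 → 't'
  'p' (15) + 5 = 20 → 'u'
Result = "gnxmtu"


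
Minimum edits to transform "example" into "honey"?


Word 1: "example" (length 7)
Word 2: "honey" (length 5)
One optimal edit sequence (insert/delete/substitute each cost 1):
  1. delete 'e'  (+1)
  2. delete 'x'  (+1)
  3. substitute 'a' -> 'h'  (+1)
  4. substitute 'm' -> 'o'  (+1)
  5. substitute 'p' -> 'n'  (+1)
  6. substitute 'l' -> 'e'  (+1)
  7. substitute 'e' -> 'y'  (+1)
Total edit operations: 7
Edit distance = 7


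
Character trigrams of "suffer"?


Word: "suffer" (length 6)
Number of trigrams = 6 - 3 + 1 = 4
  Position 0: "suf"
  Position 1: "uff"
  Position 2: "ffe"
  Position 3: "fer"
Trigrams = "suf", "uff", "ffe", "fer"


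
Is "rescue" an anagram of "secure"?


Word 1: "secure" → sorted: ceersu
Word 2: "rescue" → sorted: ceersu
Same letters? ceersu == ceersu
Anagram = Yes


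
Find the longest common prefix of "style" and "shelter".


Word 1: "style"
Word 2: "shelter"
Comparing from start:
  Pos 0: 's' == 's'
  Pos 1: 't' != 'h' (stop)
LCP = "s" (length 1)


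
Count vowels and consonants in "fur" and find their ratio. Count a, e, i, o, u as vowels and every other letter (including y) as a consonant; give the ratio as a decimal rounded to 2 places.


Word: "fur"
Vowels (a,e,i,o,u): 1
Consonants: 2
Ratio = 1/2
= 0.50


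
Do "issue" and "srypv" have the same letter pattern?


Pattern of "issue": [0, 1, 1, 2, 3]
Pattern of "srypv": [0, 1, 2, 3, 4]
Patterns do not match
Same pattern = No


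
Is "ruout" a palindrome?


Word: "ruout"
Reversed: "tuour"
Forward == Backward? ruout != tuour
Palindrome = No


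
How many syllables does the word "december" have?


Word: "december"
Syllable breakdown: de-cem-ber
Counting: 3 parts
= 3 syllables


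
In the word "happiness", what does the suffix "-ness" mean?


Suffix: -ness
As in: happiness -> happy + -ness, with a spelling change
Meaning = state of being


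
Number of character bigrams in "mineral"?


Word: "mineral" (length 7)
Number of 2-grams = length - 2 + 1 = 7 - 2 + 1
= 6


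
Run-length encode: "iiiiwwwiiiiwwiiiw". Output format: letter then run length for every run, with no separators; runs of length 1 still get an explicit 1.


String: "iiiiwwwiiiiwwiiiw"
Scanning for consecutive runs:
  'i' x 4
  'w' x 3
  'i' x 4
  'w' x 2
  'i' x 3
  'w' x 1
RLE = "i4w3i4w2i3w1"


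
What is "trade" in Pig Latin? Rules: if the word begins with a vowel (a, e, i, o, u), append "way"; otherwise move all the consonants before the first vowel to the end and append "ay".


Word: "trade"
Starts with consonant(s) → move to end, add 'ay'
Consonant cluster: "tr"
Pig Latin = "adetray"


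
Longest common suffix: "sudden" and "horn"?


Word 1: "sudden"
Word 2: "horn"
Comparing from end:
  Pos -1: 'n' == 'n'
  Pos -2: 'e' != 'r' (stop)
LCS = "n" (length 1)


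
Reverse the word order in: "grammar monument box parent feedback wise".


Original: "grammar monument box parent feedback wise"
Words (1..n): grammar | monument | box | parent | feedback | wise
Reversed (n..1): wise | feedback | parent | box | monument | grammar
Result = "wise feedback parent box monument grammar"


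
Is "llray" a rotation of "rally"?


Word: "rally", Candidate: "llray"
Method: check if candidate is substring of word+word
"rallyrally" contains "llray"? No
Is rotation = No


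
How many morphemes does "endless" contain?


Word: "endless"
Morphemes: end / -less
Each morpheme carries meaning
= 2 morphemes
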